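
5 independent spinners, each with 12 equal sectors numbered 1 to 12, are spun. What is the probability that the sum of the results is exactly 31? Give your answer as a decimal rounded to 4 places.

0.0493

There are 12^5 = 248832 equally likely outcomes.
The number of ordered 5-tuples from {1,…,12} summing to 31 is 12255.
P(sum = 31) = 12255/248832 = 4085/82944 ≈ 0.0493.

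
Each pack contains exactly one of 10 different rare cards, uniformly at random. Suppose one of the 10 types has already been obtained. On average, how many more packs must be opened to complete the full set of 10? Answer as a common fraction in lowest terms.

Starting from 1 distinct type, each trial gives a new one with probability (10−i)/10 when i types are held, so the wait for the next new type is 10/(10−i).
E = 10/9 + 10/8 + 10/7 + 10/6 + 10/5 + 10/4 + 10/3 + 10/2 + 10/1 = 7129/252.

7129/252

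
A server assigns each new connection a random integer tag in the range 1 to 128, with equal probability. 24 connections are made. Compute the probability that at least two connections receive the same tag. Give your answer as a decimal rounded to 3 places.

0.900

It's easier to compute the probability that all 24 are distinct.
P(all distinct) = 128/128 · 127/128 · ··· · 105/128 ≈ 0.100.
So the probability of at least one match is 1 − 0.100 = 0.900.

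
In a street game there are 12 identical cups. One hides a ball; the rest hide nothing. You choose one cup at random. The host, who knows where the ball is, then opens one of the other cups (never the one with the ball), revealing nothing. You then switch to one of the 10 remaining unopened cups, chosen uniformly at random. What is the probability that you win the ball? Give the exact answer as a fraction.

11/120

Your original cup holds the ball with probability 1/12, so the other 11 collectively hold it with probability 11/12.
The host can always find an empty cup to open, so this doesn't change that 11/12; it is now spread over the 10 remaining unopened cups.
P(win by switching) = (11/12) · (1/10) = 11/120.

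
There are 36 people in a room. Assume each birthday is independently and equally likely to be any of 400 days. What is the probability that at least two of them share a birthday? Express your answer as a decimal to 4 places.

It's easier to compute the probability that all 36 are distinct.
P(all distinct) = 400/400 · 399/400 · ··· · 365/400 ≈ 0.1972.
So the probability of at least one match is 1 − 0.1972 = 0.8028.

0.8028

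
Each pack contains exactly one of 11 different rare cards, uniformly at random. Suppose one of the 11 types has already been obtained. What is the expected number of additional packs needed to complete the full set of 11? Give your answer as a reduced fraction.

81191/2520

Starting from 1 distinct type, each trial gives a new one with probability (11−i)/11 when i types are held, so the wait for the next new type is 11/(11−i).
E = 11/10 + 11/9 + 11/8 + 11/7 + 11/6 + 11/5 + 11/4 + 11/3 + 11/2 + 11/1 = 81191/2520.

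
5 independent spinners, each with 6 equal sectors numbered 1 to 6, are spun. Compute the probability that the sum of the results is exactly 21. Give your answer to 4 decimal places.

There are 6^5 = 7776 equally likely outcomes.
The number of ordered 5-tuples from {1,…,6} summing to 21 is 540.
P(sum = 21) = 540/7776 = 5/72 ≈ 0.0694.

0.0694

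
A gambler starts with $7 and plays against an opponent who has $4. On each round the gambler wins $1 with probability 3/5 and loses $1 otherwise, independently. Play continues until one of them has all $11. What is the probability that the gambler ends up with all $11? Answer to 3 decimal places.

0.952

Let r = q/p = (2/5)/(3/5) = 2/3. The recurrence P(i) = p·P(i+1) + q·P(i−1) with P(0)=0, P(11)=1 gives P(i) = (1 − r^i)/(1 − r^11).
P(7) = (1 − (2/3)^7) / (1 − (2/3)^11) = 166779/175099 ≈ 0.952.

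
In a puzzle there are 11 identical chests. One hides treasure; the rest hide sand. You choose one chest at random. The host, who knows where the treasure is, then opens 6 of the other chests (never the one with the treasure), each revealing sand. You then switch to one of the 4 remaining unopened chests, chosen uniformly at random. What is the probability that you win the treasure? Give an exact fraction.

5/22

Your original chest holds the treasure with probability 1/11, so the other 10 collectively hold it with probability 10/11.
The host can always find 6 empty chests to open, so the reveals don't change that 10/11; it is now spread over the 4 remaining unopened chests.
P(win by switching) = (10/11) · (1/4) = 5/22.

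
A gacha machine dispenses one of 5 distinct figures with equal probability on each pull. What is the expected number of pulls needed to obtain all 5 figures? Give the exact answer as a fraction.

After i distinct types are collected, each trial gives a new one with probability (5−i)/5, so the expected wait for the next new type is 5/(5−i).
E = 5/5 + 5/4 + 5/3 + 5/2 + 5/1 = 137/12.

137/12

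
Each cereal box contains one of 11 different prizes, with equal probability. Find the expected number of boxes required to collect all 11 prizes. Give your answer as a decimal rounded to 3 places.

33.219

After i distinct types are collected, each trial gives a new one with probability (11−i)/11, so the expected wait for the next new type is 11/(11−i).
E = 11/11 + 11/10 + 11/9 + 11/8 + 11/7 + 11/6 + 11/5 + 11/4 + 11/3 + 11/2 + 11/1 = 83711/2520 ≈ 33.219.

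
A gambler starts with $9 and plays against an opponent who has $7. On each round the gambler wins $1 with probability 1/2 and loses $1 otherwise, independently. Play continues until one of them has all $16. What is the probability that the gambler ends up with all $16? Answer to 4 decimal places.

0.5625

With a fair step, P(i) = ½P(i−1) + ½P(i+1) with P(0)=0, P(16)=1 has the linear solution P(i) = i/16.
P(9) = 9/16 ≈ 0.5625.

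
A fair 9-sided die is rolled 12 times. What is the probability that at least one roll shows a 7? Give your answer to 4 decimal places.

P(no roll shows a 7) = (8/9)^12 ≈ 0.2433.
P(at least one) = 1 − 0.2433 = 0.7567.

0.7567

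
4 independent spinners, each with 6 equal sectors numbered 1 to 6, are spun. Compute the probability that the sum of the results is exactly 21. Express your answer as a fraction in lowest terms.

There are 6^4 = 1296 equally likely outcomes.
The number of ordered 4-tuples from {1,…,6} summing to 21 is 20.
P(sum = 21) = 20/1296 = 5/324.

5/324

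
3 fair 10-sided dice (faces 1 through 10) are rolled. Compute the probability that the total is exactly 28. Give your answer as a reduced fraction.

3/500

There are 10^3 = 1000 equally likely outcomes.
The number of ordered 3-tuples from {1,…,10} summing to 28 is 6.
P(sum = 28) = 6/1000 = 3/500.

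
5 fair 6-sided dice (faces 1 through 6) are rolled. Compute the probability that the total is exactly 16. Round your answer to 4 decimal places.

0.0945

There are 6^5 = 7776 equally likely outcomes.
The number of ordered 5-tuples from {1,…,6} summing to 16 is 735.
P(sum = 16) = 735/7776 = 245/2592 ≈ 0.0945.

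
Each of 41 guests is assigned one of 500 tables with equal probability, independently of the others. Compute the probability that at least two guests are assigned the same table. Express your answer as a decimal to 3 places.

It's easier to compute the probability that all 41 are distinct.
P(all distinct) = 500/500 · 499/500 · ··· · 460/500 ≈ 0.185.
So the probability of at least one match is 1 − 0.185 = 0.815.

0.815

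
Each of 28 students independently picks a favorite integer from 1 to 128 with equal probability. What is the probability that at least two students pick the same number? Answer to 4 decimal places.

0.9589

It's easier to compute the probability that all 28 are distinct.
P(all distinct) = 128/128 · 127/128 · ··· · 101/128 ≈ 0.0411.
So the probability of at least one match is 1 − 0.0411 = 0.9589.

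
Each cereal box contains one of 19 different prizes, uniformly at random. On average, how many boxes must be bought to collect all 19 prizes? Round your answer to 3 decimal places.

67.407

After i distinct types are collected, each trial gives a new one with probability (19−i)/19, so the expected wait for the next new type is 19/(19−i).
E = 19/19 + 19/18 + 19/17 + 19/16 + 19/15 + 19/14 + 19/13 + 19/12 + 19/11 + 19/10 + 19/9 + 19/8 + 19/7 + 19/6 + 19/5 + 19/4 + 19/3 + 19/2 + 19/1 = 275295799/4084080 ≈ 67.407.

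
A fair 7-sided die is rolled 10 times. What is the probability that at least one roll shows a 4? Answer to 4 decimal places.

P(no roll shows a 4) = (6/7)^10 ≈ 0.2141.
P(at least one) = 1 − 0.2141 = 0.7859.

0.7859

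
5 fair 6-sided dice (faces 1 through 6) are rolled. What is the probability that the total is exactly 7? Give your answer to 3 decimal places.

0.002

There are 6^5 = 7776 equally likely outcomes.
The number of ordered 5-tuples from {1,…,6} summing to 7 is 15.
P(sum = 7) = 15/7776 = 5/2592 ≈ 0.002.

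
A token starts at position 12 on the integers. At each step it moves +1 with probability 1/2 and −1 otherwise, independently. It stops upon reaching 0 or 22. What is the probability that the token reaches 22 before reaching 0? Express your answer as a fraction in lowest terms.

6/11

With a fair step, P(i) = ½P(i−1) + ½P(i+1) with P(0)=0, P(22)=1 has the linear solution P(i) = i/22.
P(12) = 12/22 = 6/11.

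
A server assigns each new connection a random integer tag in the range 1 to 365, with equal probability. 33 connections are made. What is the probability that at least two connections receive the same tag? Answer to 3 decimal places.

0.775

It's easier to compute the probability that all 33 are distinct.
P(all distinct) = 365/365 · 364/365 · ··· · 333/365 ≈ 0.225.
So the probability of at least one match is 1 − 0.225 = 0.775.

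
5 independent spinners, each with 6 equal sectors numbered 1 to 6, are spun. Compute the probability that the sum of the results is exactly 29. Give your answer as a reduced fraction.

There are 6^5 = 7776 equally likely outcomes.
The number of ordered 5-tuples from {1,…,6} summing to 29 is 5.
P(sum = 29) = 5/7776.

5/7776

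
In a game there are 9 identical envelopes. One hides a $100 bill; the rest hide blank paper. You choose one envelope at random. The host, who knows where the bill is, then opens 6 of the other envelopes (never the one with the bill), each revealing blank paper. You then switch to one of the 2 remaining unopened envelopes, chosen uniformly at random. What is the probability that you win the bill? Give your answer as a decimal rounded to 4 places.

0.4444

Your original envelope holds the bill with probability 1/9, so the other 8 collectively hold it with probability 8/9.
The host can always find 6 empty envelopes to open, so the reveals don't change that 8/9; it is now spread over the 2 remaining unopened envelopes.
P(win by switching) = (8/9) · (1/2) = 4/9 ≈ 0.4444.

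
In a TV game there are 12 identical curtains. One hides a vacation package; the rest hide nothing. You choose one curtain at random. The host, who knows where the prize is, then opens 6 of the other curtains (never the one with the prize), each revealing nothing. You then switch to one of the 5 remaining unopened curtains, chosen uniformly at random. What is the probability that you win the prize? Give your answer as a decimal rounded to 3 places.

Your original curtain holds the prize with probability 1/12, so the other 11 collectively hold it with probability 11/12.
The host can always find 6 empty curtains to open, so the reveals don't change that 11/12; it is now spread over the 5 remaining unopened curtains.
P(win by switching) = (11/12) · (1/5) = 11/60 ≈ 0.183.

0.183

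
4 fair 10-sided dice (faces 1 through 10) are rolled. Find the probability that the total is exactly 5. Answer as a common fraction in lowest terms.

There are 10^4 = 10000 equally likely outcomes.
The number of ordered 4-tuples from {1,…,10} summing to 5 is 4.
P(sum = 5) = 4/10000 = 1/2500.

1/2500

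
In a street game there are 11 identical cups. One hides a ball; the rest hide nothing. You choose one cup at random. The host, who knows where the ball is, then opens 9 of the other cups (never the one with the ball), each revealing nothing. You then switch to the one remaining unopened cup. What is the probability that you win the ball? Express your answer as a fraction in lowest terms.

10/11

Your original cup holds the ball with probability 1/11, so the other 10 collectively hold it with probability 10/11.
The host can always find 9 empty cups to open, so the reveals don't change that 10/11; it is now spread over the 1 remaining unopened cup.
P(win by switching) = (10/11) · (1/1) = 10/11.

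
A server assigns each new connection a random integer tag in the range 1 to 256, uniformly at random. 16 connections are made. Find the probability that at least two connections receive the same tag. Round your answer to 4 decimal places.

0.3803

It's easier to compute the probability that all 16 are distinct.
P(all distinct) = 256/256 · 255/256 · ··· · 241/256 ≈ 0.6197.
So the probability of at least one match is 1 − 0.6197 = 0.3803.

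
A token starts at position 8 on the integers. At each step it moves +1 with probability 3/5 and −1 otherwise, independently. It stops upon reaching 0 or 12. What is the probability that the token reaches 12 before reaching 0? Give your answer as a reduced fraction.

Let r = q/p = (2/5)/(3/5) = 2/3. The recurrence P(i) = p·P(i+1) + q·P(i−1) with P(0)=0, P(12)=1 gives P(i) = (1 − r^i)/(1 − r^12).
P(8) = (1 − (2/3)^8) / (1 − (2/3)^12) = 7857/8113.

7857/8113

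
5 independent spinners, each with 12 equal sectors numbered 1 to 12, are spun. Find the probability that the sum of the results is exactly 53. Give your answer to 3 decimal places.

0.001

There are 12^5 = 248832 equally likely outcomes.
The number of ordered 5-tuples from {1,…,12} summing to 53 is 330.
P(sum = 53) = 330/248832 = 55/41472 ≈ 0.001.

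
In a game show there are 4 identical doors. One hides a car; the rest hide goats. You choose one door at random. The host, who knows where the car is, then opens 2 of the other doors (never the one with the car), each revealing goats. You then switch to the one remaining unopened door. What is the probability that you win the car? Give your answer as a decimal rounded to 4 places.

0.7500

Your original door holds the car with probability 1/4, so the other 3 collectively hold it with probability 3/4.
The host can always find 2 empty doors to open, so the reveals don't change that 3/4; it is now spread over the 1 remaining unopened door.
P(win by switching) = (3/4) · (1/1) = 3/4 ≈ 0.7500.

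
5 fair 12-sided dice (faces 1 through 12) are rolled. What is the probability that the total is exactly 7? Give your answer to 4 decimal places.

There are 12^5 = 248832 equally likely outcomes.
The number of ordered 5-tuples from {1,…,12} summing to 7 is 15.
P(sum = 7) = 15/248832 = 5/82944 ≈ 0.0001.

0.0001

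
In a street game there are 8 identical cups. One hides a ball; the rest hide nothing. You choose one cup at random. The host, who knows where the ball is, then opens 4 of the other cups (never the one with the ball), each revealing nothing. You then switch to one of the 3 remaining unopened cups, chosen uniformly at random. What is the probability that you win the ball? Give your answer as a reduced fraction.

Your original cup holds the ball with probability 1/8, so the other 7 collectively hold it with probability 7/8.
The host can always find 4 empty cups to open, so the reveals don't change that 7/8; it is now spread over the 3 remaining unopened cups.
P(win by switching) = (7/8) · (1/3) = 7/24.

7/24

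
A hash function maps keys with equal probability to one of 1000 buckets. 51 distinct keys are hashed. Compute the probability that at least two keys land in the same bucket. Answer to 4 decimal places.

0.7267

It's easier to compute the probability that all 51 are distinct.
P(all distinct) = 1000/1000 · 999/1000 · ··· · 950/1000 ≈ 0.2733.
So the probability of at least one match is 1 − 0.2733 = 0.7267.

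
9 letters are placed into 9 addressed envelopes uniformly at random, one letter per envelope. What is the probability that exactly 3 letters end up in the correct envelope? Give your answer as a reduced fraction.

Choose which 3 of the 9 are fixed: C(9,3) = 84 ways.
The remaining 6 must have no fixed point: D(6) = 265.
P = 84·265/362880 = 53/864.

53/864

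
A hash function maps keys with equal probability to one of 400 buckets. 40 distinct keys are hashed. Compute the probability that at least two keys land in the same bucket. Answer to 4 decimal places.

0.8670

It's easier to compute the probability that all 40 are distinct.
P(all distinct) = 400/400 · 399/400 · ··· · 361/400 ≈ 0.1330.
So the probability of at least one match is 1 − 0.1330 = 0.8670.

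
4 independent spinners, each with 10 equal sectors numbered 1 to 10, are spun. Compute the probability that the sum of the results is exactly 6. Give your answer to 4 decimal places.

There are 10^4 = 10000 equally likely outcomes.
The number of ordered 4-tuples from {1,…,10} summing to 6 is 10.
P(sum = 6) = 10/10000 = 1/1000 ≈ 0.0010.

0.0010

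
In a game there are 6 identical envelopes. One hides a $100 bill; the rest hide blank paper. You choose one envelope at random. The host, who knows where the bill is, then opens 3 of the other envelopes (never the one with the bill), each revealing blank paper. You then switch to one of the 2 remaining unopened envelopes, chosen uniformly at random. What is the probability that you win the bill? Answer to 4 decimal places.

Your original envelope holds the bill with probability 1/6, so the other 5 collectively hold it with probability 5/6.
The host can always find 3 empty envelopes to open, so the reveals don't change that 5/6; it is now spread over the 2 remaining unopened envelopes.
P(win by switching) = (5/6) · (1/2) = 5/12 ≈ 0.4167.

0.4167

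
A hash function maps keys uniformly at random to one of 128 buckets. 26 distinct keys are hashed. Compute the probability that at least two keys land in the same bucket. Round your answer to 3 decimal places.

It's easier to compute the probability that all 26 are distinct.
P(all distinct) = 128/128 · 127/128 · ··· · 103/128 ≈ 0.065.
So the probability of at least one match is 1 − 0.065 = 0.935.

0.935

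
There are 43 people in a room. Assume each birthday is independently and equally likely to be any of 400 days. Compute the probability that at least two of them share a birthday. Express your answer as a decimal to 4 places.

0.9039

It's easier to compute the probability that all 43 are distinct.
P(all distinct) = 400/400 · 399/400 · ··· · 358/400 ≈ 0.0961.
So the probability of at least one match is 1 − 0.0961 = 0.9039.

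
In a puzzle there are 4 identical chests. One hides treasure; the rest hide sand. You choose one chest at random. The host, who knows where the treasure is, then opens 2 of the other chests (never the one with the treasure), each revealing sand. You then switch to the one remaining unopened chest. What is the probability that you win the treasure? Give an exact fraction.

3/4

Your original chest holds the treasure with probability 1/4, so the other 3 collectively hold it with probability 3/4.
The host can always find 2 empty chests to open, so the reveals don't change that 3/4; it is now spread over the 1 remaining unopened chest.
P(win by switching) = (3/4) · (1/1) = 3/4.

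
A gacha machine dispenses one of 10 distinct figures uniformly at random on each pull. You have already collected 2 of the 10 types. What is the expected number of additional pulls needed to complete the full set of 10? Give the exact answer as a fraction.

Starting from 2 distinct types, each trial gives a new one with probability (10−i)/10 when i types are held, so the wait for the next new type is 10/(10−i).
E = 10/8 + 10/7 + 10/6 + 10/5 + 10/4 + 10/3 + 10/2 + 10/1 = 761/28.

761/28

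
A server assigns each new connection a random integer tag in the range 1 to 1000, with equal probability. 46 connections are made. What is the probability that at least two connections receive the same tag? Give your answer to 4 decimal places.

0.6504

It's easier to compute the probability that all 46 are distinct.
P(all distinct) = 1000/1000 · 999/1000 · ··· · 955/1000 ≈ 0.3496.
So the probability of at least one match is 1 − 0.3496 = 0.6504.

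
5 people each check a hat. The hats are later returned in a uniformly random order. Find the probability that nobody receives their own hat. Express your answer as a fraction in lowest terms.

This is the derangement probability: permutations of 5 with no fixed point.
D(5) = 5! · (1 − 1/1! + 1/2! − ··· + (−1)^5/5!) = 44.
P = 44/120 = 11/30.

11/30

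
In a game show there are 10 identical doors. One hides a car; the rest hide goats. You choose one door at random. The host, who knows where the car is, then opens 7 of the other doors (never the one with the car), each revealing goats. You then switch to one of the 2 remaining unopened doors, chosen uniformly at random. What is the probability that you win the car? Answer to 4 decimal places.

Your original door holds the car with probability 1/10, so the other 9 collectively hold it with probability 9/10.
The host can always find 7 empty doors to open, so the reveals don't change that 9/10; it is now spread over the 2 remaining unopened doors.
P(win by switching) = (9/10) · (1/2) = 9/20 ≈ 0.4500.

0.4500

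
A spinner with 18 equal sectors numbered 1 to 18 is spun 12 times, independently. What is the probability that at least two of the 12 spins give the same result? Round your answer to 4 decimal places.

P(all 12 different) = 18/18 · 17/18 · ··· · 7/18 ≈ 0.0077.
P(at least two equal) = 1 − 0.0077 = 0.9923.

0.9923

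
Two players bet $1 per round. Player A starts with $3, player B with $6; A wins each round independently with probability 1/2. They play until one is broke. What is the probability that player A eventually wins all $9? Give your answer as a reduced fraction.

1/3

With a fair step, P(i) = ½P(i−1) + ½P(i+1) with P(0)=0, P(9)=1 has the linear solution P(i) = i/9.
P(3) = 3/9 = 1/3.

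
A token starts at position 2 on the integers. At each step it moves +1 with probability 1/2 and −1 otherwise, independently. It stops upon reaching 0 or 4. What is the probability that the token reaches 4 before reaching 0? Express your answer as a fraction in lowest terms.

1/2

With a fair step, P(i) = ½P(i−1) + ½P(i+1) with P(0)=0, P(4)=1 has the linear solution P(i) = i/4.
P(2) = 2/4 = 1/2.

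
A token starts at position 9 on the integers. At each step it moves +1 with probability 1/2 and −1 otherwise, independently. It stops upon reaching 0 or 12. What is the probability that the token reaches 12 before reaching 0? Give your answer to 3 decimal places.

With a fair step, P(i) = ½P(i−1) + ½P(i+1) with P(0)=0, P(12)=1 has the linear solution P(i) = i/12.
P(9) = 9/12 = 3/4 ≈ 0.750.

0.750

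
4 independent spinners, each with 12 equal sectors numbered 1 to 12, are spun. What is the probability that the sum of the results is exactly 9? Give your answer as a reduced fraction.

7/2592

There are 12^4 = 20736 equally likely outcomes.
The number of ordered 4-tuples from {1,…,12} summing to 9 is 56.
P(sum = 9) = 56/20736 = 7/2592.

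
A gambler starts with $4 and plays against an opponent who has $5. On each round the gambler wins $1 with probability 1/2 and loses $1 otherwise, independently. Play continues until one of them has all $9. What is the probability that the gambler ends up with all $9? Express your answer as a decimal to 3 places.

With a fair step, P(i) = ½P(i−1) + ½P(i+1) with P(0)=0, P(9)=1 has the linear solution P(i) = i/9.
P(4) = 4/9 ≈ 0.444.

0.444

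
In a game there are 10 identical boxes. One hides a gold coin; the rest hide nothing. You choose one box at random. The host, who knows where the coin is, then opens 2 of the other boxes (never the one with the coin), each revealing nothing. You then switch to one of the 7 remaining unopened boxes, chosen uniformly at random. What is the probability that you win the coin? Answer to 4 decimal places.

Your original box holds the coin with probability 1/10, so the other 9 collectively hold it with probability 9/10.
The host can always find 2 empty boxes to open, so the reveals don't change that 9/10; it is now spread over the 7 remaining unopened boxes.
P(win by switching) = (9/10) · (1/7) = 9/70 ≈ 0.1286.

0.1286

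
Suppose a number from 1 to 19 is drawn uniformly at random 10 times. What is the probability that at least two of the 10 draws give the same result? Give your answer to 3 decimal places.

P(all 10 different) = 19/19 · 18/19 · ··· · 10/19 ≈ 0.055.
P(at least two equal) = 1 − 0.055 = 0.945.

0.945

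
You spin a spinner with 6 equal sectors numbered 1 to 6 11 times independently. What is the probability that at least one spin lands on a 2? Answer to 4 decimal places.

0.8654

P(no spin lands on a 2) = (5/6)^11 ≈ 0.1346.
P(at least one) = 1 − 0.1346 = 0.8654.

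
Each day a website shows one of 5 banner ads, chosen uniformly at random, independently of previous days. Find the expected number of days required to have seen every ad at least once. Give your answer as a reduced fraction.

137/12

After i distinct types are collected, each trial gives a new one with probability (5−i)/5, so the expected wait for the next new type is 5/(5−i).
E = 5/5 + 5/4 + 5/3 + 5/2 + 5/1 = 137/12.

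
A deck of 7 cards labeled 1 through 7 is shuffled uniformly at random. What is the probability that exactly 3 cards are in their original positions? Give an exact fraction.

Choose which 3 of the 7 are fixed: C(7,3) = 35 ways.
The remaining 4 must have no fixed point: D(4) = 9.
P = 35·9/5040 = 1/16.

1/16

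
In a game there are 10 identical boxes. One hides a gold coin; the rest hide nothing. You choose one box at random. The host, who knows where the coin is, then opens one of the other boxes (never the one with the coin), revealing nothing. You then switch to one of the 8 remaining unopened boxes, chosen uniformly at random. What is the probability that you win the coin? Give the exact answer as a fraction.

Your original box holds the coin with probability 1/10, so the other 9 collectively hold it with probability 9/10.
The host can always find an empty box to open, so this doesn't change that 9/10; it is now spread over the 8 remaining unopened boxes.
P(win by switching) = (9/10) · (1/8) = 9/80.

9/80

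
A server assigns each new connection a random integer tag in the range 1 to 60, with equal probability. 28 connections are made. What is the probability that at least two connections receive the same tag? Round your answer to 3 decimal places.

It's easier to compute the probability that all 28 are distinct.
P(all distinct) = 60/60 · 59/60 · ··· · 33/60 ≈ 0.001.
So the probability of at least one match is 1 − 0.001 = 0.999.

0.999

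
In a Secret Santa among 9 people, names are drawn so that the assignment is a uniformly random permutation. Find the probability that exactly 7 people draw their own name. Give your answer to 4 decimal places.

0.0001

Choose which 7 of the 9 are fixed: C(9,7) = 36 ways.
The remaining 2 must have no fixed point: D(2) = 1.
P = 36·1/362880 = 1/10080 ≈ 0.0001.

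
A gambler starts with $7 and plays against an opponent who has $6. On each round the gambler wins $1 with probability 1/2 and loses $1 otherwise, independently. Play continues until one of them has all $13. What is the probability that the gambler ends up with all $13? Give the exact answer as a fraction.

7/13

With a fair step, P(i) = ½P(i−1) + ½P(i+1) with P(0)=0, P(13)=1 has the linear solution P(i) = i/13.
P(7) = 7/13.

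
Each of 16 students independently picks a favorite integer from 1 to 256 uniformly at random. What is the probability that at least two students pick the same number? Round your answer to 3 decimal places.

It's easier to compute the probability that all 16 are distinct.
P(all distinct) = 256/256 · 255/256 · ··· · 241/256 ≈ 0.620.
So the probability of at least one match is 1 − 0.620 = 0.380.

0.380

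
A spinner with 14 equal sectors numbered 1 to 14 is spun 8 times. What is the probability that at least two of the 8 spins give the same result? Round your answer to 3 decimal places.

P(all 8 different) = 14/14 · 13/14 · ··· · 7/14 ≈ 0.082.
P(at least two equal) = 1 − 0.082 = 0.918.

0.918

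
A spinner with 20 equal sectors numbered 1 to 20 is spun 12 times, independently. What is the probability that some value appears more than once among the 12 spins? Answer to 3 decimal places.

0.985

P(all 12 different) = 20/20 · 19/20 · ··· · 9/20 ≈ 0.015.
P(at least two equal) = 1 − 0.015 = 0.985.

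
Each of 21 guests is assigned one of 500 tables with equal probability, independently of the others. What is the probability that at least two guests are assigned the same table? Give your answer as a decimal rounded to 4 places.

It's easier to compute the probability that all 21 are distinct.
P(all distinct) = 500/500 · 499/500 · ··· · 480/500 ≈ 0.6532.
So the probability of at least one match is 1 − 0.6532 = 0.3468.

0.3468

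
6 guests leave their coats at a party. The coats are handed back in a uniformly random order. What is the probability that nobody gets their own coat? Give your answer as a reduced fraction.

This is the derangement probability: permutations of 6 with no fixed point.
D(6) = 6! · (1 − 1/1! + 1/2! − ··· + (−1)^6/6!) = 265.
P = 265/720 = 53/144.

53/144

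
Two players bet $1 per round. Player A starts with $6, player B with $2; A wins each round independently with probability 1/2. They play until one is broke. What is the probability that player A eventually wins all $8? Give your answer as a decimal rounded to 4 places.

0.7500

With a fair step, P(i) = ½P(i−1) + ½P(i+1) with P(0)=0, P(8)=1 has the linear solution P(i) = i/8.
P(6) = 6/8 = 3/4 ≈ 0.7500.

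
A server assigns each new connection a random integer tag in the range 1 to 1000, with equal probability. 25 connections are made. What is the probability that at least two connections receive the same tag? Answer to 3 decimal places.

0.261

It's easier to compute the probability that all 25 are distinct.
P(all distinct) = 1000/1000 · 999/1000 · ··· · 976/1000 ≈ 0.739.
So the probability of at least one match is 1 − 0.739 = 0.261.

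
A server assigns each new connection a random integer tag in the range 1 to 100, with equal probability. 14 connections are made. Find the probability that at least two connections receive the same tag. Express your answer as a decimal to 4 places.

0.6148

It's easier to compute the probability that all 14 are distinct.
P(all distinct) = 100/100 · 99/100 · ··· · 87/100 ≈ 0.3852.
So the probability of at least one match is 1 − 0.3852 = 0.6148.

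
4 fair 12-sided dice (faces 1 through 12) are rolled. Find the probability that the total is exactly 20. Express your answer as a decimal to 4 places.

0.0400

There are 12^4 = 20736 equally likely outcomes.
The number of ordered 4-tuples from {1,…,12} summing to 20 is 829.
P(sum = 20) = 829/20736 ≈ 0.0400.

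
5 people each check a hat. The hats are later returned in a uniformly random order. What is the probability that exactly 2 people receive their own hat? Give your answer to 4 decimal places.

0.1667

Choose which 2 of the 5 are fixed: C(5,2) = 10 ways.
The remaining 3 must have no fixed point: D(3) = 2.
P = 10·2/120 = 1/6 ≈ 0.1667.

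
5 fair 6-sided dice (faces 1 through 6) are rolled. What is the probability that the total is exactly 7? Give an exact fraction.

5/2592

There are 6^5 = 7776 equally likely outcomes.
The number of ordered 5-tuples from {1,…,6} summing to 7 is 15.
P(sum = 7) = 15/7776 = 5/2592.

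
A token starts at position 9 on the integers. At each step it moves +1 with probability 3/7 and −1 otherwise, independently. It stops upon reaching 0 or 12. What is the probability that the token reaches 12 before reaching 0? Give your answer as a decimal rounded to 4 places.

0.4030

Let r = q/p = (4/7)/(3/7) = 4/3. The recurrence P(i) = p·P(i+1) + q·P(i−1) with P(0)=0, P(12)=1 gives P(i) = (1 − r^i)/(1 − r^12).
P(9) = (1 − (4/3)^9) / (1 − (4/3)^12) = 176931/439075 ≈ 0.4030.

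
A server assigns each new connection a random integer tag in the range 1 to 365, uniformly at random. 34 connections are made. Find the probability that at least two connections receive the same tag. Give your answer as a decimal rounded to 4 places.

It's easier to compute the probability that all 34 are distinct.
P(all distinct) = 365/365 · 364/365 · ··· · 332/365 ≈ 0.2047.
So the probability of at least one match is 1 − 0.2047 = 0.7953.

0.7953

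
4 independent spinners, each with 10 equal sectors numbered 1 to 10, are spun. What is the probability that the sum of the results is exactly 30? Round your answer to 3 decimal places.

0.028

There are 10^4 = 10000 equally likely outcomes.
The number of ordered 4-tuples from {1,…,10} summing to 30 is 282.
P(sum = 30) = 282/10000 = 141/5000 ≈ 0.028.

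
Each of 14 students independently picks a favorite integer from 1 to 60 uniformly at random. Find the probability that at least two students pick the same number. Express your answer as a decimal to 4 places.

0.8070

It's easier to compute the probability that all 14 are distinct.
P(all distinct) = 60/60 · 59/60 · ··· · 47/60 ≈ 0.1930.
So the probability of at least one match is 1 − 0.1930 = 0.8070.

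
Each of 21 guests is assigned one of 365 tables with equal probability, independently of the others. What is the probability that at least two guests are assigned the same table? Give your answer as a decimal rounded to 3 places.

0.444

It's easier to compute the probability that all 21 are distinct.
P(all distinct) = 365/365 · 364/365 · ··· · 345/365 ≈ 0.556.
So the probability of at least one match is 1 − 0.556 = 0.444.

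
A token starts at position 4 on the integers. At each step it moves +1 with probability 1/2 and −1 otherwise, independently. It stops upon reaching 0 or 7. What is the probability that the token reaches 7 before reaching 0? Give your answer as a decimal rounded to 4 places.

With a fair step, P(i) = ½P(i−1) + ½P(i+1) with P(0)=0, P(7)=1 has the linear solution P(i) = i/7.
P(4) = 4/7 ≈ 0.5714.

0.5714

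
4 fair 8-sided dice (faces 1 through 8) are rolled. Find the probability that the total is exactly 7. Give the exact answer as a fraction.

5/1024

There are 8^4 = 4096 equally likely outcomes.
The number of ordered 4-tuples from {1,…,8} summing to 7 is 20.
P(sum = 7) = 20/4096 = 5/1024.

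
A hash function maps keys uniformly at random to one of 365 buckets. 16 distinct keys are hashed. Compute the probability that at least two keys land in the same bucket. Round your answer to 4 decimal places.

0.2836

It's easier to compute the probability that all 16 are distinct.
P(all distinct) = 365/365 · 364/365 · ··· · 350/365 ≈ 0.7164.
So the probability of at least one match is 1 − 0.7164 = 0.2836.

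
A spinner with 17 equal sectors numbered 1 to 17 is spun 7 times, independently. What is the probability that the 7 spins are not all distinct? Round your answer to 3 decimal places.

0.761

P(all 7 different) = 17/17 · 16/17 · ··· · 11/17 ≈ 0.239.
P(at least two equal) = 1 − 0.239 = 0.761.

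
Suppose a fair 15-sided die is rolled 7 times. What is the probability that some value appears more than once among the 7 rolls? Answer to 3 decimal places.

P(all 7 different) = 15/15 · 14/15 · ··· · 9/15 ≈ 0.190.
P(at least two equal) = 1 − 0.190 = 0.810.

0.810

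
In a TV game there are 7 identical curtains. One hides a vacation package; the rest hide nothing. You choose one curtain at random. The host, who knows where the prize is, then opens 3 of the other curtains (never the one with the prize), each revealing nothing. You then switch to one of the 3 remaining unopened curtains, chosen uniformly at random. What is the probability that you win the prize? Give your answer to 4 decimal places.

Your original curtain holds the prize with probability 1/7, so the other 6 collectively hold it with probability 6/7.
The host can always find 3 empty curtains to open, so the reveals don't change that 6/7; it is now spread over the 3 remaining unopened curtains.
P(win by switching) = (6/7) · (1/3) = 2/7 ≈ 0.2857.

0.2857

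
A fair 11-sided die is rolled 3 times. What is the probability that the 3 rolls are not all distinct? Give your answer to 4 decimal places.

0.2562

P(all 3 different) = 11/11 · 10/11 · ··· · 9/11 ≈ 0.7438.
P(at least two equal) = 1 − 0.7438 = 0.2562.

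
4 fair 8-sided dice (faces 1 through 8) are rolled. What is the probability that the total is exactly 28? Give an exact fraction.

There are 8^4 = 4096 equally likely outcomes.
The number of ordered 4-tuples from {1,…,8} summing to 28 is 35.
P(sum = 28) = 35/4096.

35/4096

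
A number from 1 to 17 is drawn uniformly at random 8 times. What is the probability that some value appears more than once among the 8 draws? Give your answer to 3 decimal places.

0.859

P(all 8 different) = 17/17 · 16/17 · ··· · 10/17 ≈ 0.141.
P(at least two equal) = 1 − 0.141 = 0.859.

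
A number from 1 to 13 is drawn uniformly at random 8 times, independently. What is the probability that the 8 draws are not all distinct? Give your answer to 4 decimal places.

P(all 8 different) = 13/13 · 12/13 · ··· · 6/13 ≈ 0.0636.
P(at least two equal) = 1 − 0.0636 = 0.9364.

0.9364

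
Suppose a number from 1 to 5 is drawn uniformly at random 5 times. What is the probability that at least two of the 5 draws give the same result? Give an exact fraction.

601/625

P(all 5 different) = 5/5 · 4/5 · ··· · 1/5 = 24/625.
P(at least two equal) = 1 − 24/625 = 601/625.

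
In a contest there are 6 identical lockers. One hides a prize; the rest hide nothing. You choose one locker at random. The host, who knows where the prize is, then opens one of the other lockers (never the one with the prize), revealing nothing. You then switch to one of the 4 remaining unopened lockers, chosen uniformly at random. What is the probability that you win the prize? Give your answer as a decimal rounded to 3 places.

0.208

Your original locker holds the prize with probability 1/6, so the other 5 collectively hold it with probability 5/6.
The host can always find an empty locker to open, so this doesn't change that 5/6; it is now spread over the 4 remaining unopened lockers.
P(win by switching) = (5/6) · (1/4) = 5/24 ≈ 0.208.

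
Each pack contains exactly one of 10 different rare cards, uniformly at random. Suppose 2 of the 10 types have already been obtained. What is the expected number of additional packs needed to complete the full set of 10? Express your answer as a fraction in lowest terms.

Starting from 2 distinct types, each trial gives a new one with probability (10−i)/10 when i types are held, so the wait for the next new type is 10/(10−i).
E = 10/8 + 10/7 + 10/6 + 10/5 + 10/4 + 10/3 + 10/2 + 10/1 = 761/28.

761/28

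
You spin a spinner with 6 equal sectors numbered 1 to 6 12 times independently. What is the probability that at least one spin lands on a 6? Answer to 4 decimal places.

0.8878

P(no spin lands on a 6) = (5/6)^12 ≈ 0.1122.
P(at least one) = 1 − 0.1122 = 0.8878.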